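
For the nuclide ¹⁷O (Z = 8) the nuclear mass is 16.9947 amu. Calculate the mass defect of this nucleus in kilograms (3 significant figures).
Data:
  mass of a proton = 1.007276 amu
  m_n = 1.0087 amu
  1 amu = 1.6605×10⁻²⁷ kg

Σm = 8·m_p + 9·m_n = 8.058208 + 9.0783 = 17.136508 amu
Δm = 17.136508 − 16.9947 = 0.141808 amu
In SI units: 0.141808 amu × 1.6605×10⁻²⁷ kg/amu = 2.3547e-28 kg

2.35e-28 kg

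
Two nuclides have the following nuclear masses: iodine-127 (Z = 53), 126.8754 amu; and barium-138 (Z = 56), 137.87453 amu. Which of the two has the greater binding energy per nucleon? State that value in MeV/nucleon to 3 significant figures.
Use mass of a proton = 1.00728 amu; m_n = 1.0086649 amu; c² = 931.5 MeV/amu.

iodine-127: Σm = 53(1.00728) + 74(1.0086649) = 128.0270426 amu; Δm = 1.1516426 amu; E_B = 1072.8 MeV; E_B/A = 8.447 MeV
barium-138: Σm = 56(1.00728) + 82(1.0086649) = 139.1182018 amu; Δm = 1.2436718 amu; E_B = 1158.48 MeV; E_B/A = 8.3948 MeV
iodine-127 has the higher binding energy per nucleon, so it is the more tightly bound nucleus.

iodine-127; 8.45 MeV/nucleon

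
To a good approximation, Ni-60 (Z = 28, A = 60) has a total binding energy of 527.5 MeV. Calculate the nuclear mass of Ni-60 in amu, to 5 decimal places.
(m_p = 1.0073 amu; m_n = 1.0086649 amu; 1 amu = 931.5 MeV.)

Mass defect = 527.5 MeV / (931.5 MeV/amu) = 0.5662909 amu
Constituent mass = 28(1.0073) + 32(1.0086649) = 60.4816768 amu
Nuclear mass = 60.4816768 − 0.5662909 = 59.9153859 amu ≈ 59.91539 amu (to 5 decimal places)

59.91539 amu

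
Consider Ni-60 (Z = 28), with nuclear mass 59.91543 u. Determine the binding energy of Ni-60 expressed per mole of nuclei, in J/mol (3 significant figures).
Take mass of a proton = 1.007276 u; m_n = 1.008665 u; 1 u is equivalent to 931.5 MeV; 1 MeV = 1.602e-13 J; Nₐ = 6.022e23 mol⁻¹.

Total constituent mass: 28 × 1.007276 + 32 × 1.008665 = 60.481008 u
Mass defect Δm = 60.481008 − 59.91543 = 0.565578 u
Binding energy = Δm·c² = 0.565578 × 931.5 MeV/u = 526.836 MeV
Per nucleus in joules: 526.836 MeV × 1.602e-13 J/MeV = 8.4399e-11 J
Per mole: 8.4399e-11 J × 6.022e23 mol⁻¹ = 5.0825e+13 J/mol

5.08e+13 J/mol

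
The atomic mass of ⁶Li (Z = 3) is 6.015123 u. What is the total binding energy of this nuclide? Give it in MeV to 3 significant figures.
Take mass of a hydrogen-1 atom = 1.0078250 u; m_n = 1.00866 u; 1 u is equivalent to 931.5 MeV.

32.0 MeV

With 3 protons and 3 neutrons (A = 6):
Total constituent mass: 3 × 1.0078250 + 3 × 1.00866 = 6.0494550 u
The mass defect is 6.0494550 − 6.015123 = 0.0343320 u.
Binding energy = Δm·c² = 0.0343320 × 931.5 MeV/u = 31.9803 MeV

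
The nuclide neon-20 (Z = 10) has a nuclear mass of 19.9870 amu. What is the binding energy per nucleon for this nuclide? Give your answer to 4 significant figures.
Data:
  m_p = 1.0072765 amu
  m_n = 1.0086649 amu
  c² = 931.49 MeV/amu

The nucleus contains 10 protons and 20 − 10 = 10 neutrons.
Mass of separated nucleons = 10(1.0072765) + 10(1.0086649) = 10.0727650 + 10.0866490 = 20.1594140 amu
Mass defect Δm = 20.1594140 − 19.9870 = 0.1724140 amu
Converting to energy: 0.1724140 amu × 931.49 MeV/amu = 160.602 MeV
BE/A = 160.602 MeV / 20 = 8.030 MeV/nucleon

8.030 MeV/nucleon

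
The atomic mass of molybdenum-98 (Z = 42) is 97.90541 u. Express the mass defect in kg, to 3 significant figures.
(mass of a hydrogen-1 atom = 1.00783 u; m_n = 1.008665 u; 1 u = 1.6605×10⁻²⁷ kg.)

1.51e-27 kg

Total constituent mass: 42 × 1.00783 + 56 × 1.008665 = 98.814100 u
The mass defect is 98.814100 − 97.90541 = 0.908690 u.
In SI units: 0.908690 u × 1.6605×10⁻²⁷ kg/u = 1.5089e-27 kg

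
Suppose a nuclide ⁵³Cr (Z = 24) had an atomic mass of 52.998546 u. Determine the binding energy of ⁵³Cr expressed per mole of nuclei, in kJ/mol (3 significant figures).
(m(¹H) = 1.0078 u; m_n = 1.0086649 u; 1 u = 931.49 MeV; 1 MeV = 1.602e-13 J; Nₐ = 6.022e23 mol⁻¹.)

3.95e+10 kJ/mol

With 24 protons and 29 neutrons (A = 53):
Σm = 24·m(¹H) + 29·m_n = 24.1872 + 29.2512821 = 53.4384821 u
Mass defect Δm = 53.4384821 − 52.998546 = 0.4399361 u
E_B = 0.4399361 × 931.49 = 409.796 MeV
Per nucleus in joules: 409.796 MeV × 1.602e-13 J/MeV = 6.5649e-11 J
Per mole: 6.5649e-11 J × 6.022e23 mol⁻¹ = 3.9534e+13 J/mol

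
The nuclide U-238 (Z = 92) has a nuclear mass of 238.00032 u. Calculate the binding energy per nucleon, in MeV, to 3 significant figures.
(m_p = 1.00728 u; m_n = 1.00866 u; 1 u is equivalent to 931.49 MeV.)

7.57 MeV/nucleon

Z = 92, so N = A − Z = 238 − 92 = 146.
Σm = 92·m_p + 146·m_n = 92.66976 + 147.26436 = 239.93412 u
Δm = 239.93412 − 238.00032 = 1.93380 u
Binding energy = Δm·c² = 1.93380 × 931.49 MeV/u = 1801.32 MeV
Dividing by A = 238 gives 7.569 MeV per nucleon.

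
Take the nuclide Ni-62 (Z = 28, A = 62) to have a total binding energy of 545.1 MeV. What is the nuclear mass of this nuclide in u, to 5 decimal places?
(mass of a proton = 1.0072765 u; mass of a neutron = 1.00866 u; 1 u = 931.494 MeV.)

Mass defect = 545.1 MeV / (931.494 MeV/u) = 0.5851890 u
Constituent mass = 28(1.0072765) + 34(1.00866) = 62.4981820 u
Nuclear mass = 62.4981820 − 0.5851890 = 61.9129930 u ≈ 61.91299 u (to 5 decimal places)

61.91299 u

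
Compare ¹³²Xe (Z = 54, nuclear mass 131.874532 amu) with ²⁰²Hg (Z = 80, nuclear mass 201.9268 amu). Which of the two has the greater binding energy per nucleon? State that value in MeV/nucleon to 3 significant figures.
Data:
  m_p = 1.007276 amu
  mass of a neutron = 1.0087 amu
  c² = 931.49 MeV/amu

¹³²Xe; 8.45 MeV/nucleon

¹³²Xe: Σm = 54(1.007276) + 78(1.0087) = 133.071504 amu; Δm = 1.196972 amu; E_B = 1115.0 MeV; E_B/A = 8.447 MeV
²⁰²Hg: Σm = 80(1.007276) + 122(1.0087) = 203.643480 amu; Δm = 1.716680 amu; E_B = 1599.1 MeV; E_B/A = 7.916 MeV
¹³²Xe has the higher binding energy per nucleon, so it is the more tightly bound nucleus.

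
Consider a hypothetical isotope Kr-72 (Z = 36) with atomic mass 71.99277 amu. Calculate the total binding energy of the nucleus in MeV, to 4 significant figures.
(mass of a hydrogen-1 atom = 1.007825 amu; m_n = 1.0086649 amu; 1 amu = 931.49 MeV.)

559.7 MeV

Total constituent mass: 36 × 1.007825 + 36 × 1.0086649 = 72.5936364 amu
The mass defect is 72.5936364 − 71.99277 = 0.6008664 amu.
E_B = 0.6008664 × 931.49 = 559.701 MeV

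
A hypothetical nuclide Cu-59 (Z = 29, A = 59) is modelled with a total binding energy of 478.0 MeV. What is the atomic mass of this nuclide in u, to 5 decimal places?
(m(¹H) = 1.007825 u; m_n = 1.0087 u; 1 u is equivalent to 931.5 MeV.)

58.97477 u

Mass defect = 478.0 MeV / (931.5 MeV/u) = 0.5131508 u
Constituent mass = 29(1.007825) + 30(1.0087) = 59.487925 u
Atomic mass = 59.487925 − 0.5131508 = 58.9747742 u ≈ 58.97477 u (to 5 decimal places)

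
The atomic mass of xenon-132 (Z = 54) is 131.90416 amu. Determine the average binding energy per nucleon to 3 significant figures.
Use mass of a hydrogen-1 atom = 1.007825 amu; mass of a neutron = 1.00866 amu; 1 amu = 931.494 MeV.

Σm = 54·m(¹H) + 78·m_n = 54.422550 + 78.67548 = 133.098030 amu
Mass defect Δm = 133.098030 − 131.90416 = 1.193870 amu
E_B = 1.193870 × 931.494 = 1112.083 MeV
Per nucleon: 1112.083 / 132 = 8.4249 MeV

8.42 MeV/nucleon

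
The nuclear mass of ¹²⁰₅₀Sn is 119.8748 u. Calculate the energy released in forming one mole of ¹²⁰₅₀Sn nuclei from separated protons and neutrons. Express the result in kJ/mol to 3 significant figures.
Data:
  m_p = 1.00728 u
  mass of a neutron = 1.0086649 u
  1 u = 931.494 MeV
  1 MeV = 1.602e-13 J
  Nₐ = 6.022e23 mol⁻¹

9.85e+10 kJ/mol

Z = 50, so N = A − Z = 120 − 50 = 70.
Total constituent mass: 50 × 1.00728 + 70 × 1.0086649 = 120.9705430 u
Δm = 120.9705430 − 119.8748 = 1.0957430 u
Binding energy = Δm·c² = 1.0957430 × 931.494 MeV/u = 1020.68 MeV
Per nucleus in joules: 1020.68 MeV × 1.602e-13 J/MeV = 1.6351e-10 J
Per mole: 1.6351e-10 J × 6.022e23 mol⁻¹ = 9.8466e+13 J/mol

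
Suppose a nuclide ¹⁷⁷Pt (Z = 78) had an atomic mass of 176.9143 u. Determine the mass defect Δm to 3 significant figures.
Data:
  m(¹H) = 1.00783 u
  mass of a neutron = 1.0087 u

Total constituent mass: 78 × 1.00783 + 99 × 1.0087 = 178.47204 u
Mass defect Δm = 178.47204 − 176.9143 = 1.55774 u

1.56 u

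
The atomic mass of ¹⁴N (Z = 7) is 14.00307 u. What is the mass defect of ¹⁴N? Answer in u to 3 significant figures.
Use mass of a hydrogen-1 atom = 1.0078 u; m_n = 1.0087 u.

The nucleus contains 7 protons and 14 − 7 = 7 neutrons.
Mass of separated nucleons = 7(1.0078) + 7(1.0087) = 7.0546 + 7.0609 = 14.1155 u
Mass defect Δm = 14.1155 − 14.00307 = 0.11243 u

0.112 u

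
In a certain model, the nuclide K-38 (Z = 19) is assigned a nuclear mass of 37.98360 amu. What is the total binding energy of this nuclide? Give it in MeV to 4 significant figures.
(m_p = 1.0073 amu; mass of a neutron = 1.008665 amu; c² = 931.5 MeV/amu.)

297.8 MeV

With 19 protons and 19 neutrons (A = 38):
Total constituent mass: 19 × 1.0073 + 19 × 1.008665 = 38.303335 amu
The mass defect is 38.303335 − 37.98360 = 0.319735 amu.
E_B = 0.319735 × 931.5 = 297.833 MeV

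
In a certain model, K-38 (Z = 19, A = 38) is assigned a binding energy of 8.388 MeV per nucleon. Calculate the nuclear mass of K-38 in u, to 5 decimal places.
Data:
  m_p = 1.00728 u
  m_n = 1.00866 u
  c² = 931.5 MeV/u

Total binding energy = 38 × 8.388 = 318.744 MeV
Mass defect = 318.744 MeV / (931.5 MeV/u) = 0.3421836 u
Constituent mass = 19(1.00728) + 19(1.00866) = 38.30286 u
Nuclear mass = 38.30286 − 0.3421836 = 37.9606764 u ≈ 37.96068 u (to 5 decimal places)

37.96068 u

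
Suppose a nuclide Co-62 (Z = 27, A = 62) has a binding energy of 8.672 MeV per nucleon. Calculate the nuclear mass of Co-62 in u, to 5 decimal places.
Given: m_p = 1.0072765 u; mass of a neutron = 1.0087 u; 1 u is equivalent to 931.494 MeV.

Total binding energy = 62 × 8.672 = 537.664 MeV
Mass defect = 537.664 MeV / (931.494 MeV/u) = 0.5772061 u
Constituent mass = 27(1.0072765) + 35(1.0087) = 62.5009655 u
Nuclear mass = 62.5009655 − 0.5772061 = 61.9237594 u ≈ 61.92376 u (to 5 decimal places)

61.92376 u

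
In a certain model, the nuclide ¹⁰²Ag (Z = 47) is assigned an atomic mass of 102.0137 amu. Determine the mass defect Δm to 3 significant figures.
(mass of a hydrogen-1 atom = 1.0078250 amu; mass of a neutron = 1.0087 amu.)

With 47 protons and 55 neutrons (A = 102):
Σm = 47·m(¹H) + 55·m_n = 47.3677750 + 55.4785 = 102.8462750 amu
Δm = 102.8462750 − 102.0137 = 0.8325750 amu

0.833 amu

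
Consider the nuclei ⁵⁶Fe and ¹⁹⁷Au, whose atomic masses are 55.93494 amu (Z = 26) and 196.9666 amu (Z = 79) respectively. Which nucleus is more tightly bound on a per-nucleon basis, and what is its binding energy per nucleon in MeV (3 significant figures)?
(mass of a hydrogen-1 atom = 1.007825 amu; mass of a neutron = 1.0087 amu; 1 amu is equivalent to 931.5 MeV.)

⁵⁶Fe: Σm = 26(1.007825) + 30(1.0087) = 56.464450 amu; Δm = 0.529510 amu; E_B = 493.24 MeV; E_B/A = 8.808 MeV
¹⁹⁷Au: Σm = 79(1.007825) + 118(1.0087) = 198.644775 amu; Δm = 1.678175 amu; E_B = 1563.2 MeV; E_B/A = 7.935 MeV
⁵⁶Fe has the higher binding energy per nucleon, so it is the more tightly bound nucleus.

⁵⁶Fe; 8.81 MeV/nucleon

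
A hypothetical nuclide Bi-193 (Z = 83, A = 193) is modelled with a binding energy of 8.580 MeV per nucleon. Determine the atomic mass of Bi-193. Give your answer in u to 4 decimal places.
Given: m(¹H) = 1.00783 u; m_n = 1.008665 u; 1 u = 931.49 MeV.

Total binding energy = 193 × 8.580 = 1655.940 MeV
Mass defect = 1655.940 MeV / (931.49 MeV/u) = 1.777732 u
Constituent mass = 83(1.00783) + 110(1.008665) = 194.603040 u
Atomic mass = 194.603040 − 1.777732 = 192.825308 u ≈ 192.8253 u (to 4 decimal places)

192.8253 u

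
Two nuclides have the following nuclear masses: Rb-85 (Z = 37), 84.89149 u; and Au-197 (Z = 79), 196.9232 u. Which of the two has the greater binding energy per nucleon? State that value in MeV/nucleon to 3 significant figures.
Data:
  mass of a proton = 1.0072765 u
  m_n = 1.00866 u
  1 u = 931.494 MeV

Rb-85; 8.69 MeV/nucleon

Rb-85: Σm = 37(1.0072765) + 48(1.00866) = 85.6849105 u; Δm = 0.7934205 u; E_B = 739.07 MeV; E_B/A = 8.6949 MeV
Au-197: Σm = 79(1.0072765) + 118(1.00866) = 198.5967235 u; Δm = 1.6735235 u; E_B = 1558.9 MeV; E_B/A = 7.913 MeV
Rb-85 has the higher binding energy per nucleon, so it is the more tightly bound nucleus.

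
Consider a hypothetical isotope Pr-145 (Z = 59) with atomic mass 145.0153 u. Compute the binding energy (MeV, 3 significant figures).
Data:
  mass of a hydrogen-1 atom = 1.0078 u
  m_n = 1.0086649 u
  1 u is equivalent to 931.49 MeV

1110 MeV

Total constituent mass: 59 × 1.0078 + 86 × 1.0086649 = 146.2053814 u
The mass defect is 146.2053814 − 145.0153 = 1.1900814 u.
Converting to energy: 1.1900814 u × 931.49 MeV/u = 1108.55 MeV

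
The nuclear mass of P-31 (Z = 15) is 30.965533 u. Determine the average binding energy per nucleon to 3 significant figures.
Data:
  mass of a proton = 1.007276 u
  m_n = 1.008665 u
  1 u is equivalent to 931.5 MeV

8.48 MeV/nucleon

With 15 protons and 16 neutrons (A = 31):
Σm = 15·m_p + 16·m_n = 15.109140 + 16.138640 = 31.247780 u
Mass defect Δm = 31.247780 − 30.965533 = 0.282247 u
E_B = 0.282247 × 931.5 = 262.913 MeV
Dividing by A = 31 gives 8.481 MeV per nucleon.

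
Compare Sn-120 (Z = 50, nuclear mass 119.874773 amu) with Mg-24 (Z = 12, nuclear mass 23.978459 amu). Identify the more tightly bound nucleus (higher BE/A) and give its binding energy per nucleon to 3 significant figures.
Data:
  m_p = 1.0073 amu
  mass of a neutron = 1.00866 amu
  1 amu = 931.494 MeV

Sn-120; 8.51 MeV/nucleon

Sn-120: Σm = 50(1.0073) + 70(1.00866) = 120.97120 amu; Δm = 1.096427 amu; E_B = 1021.3 MeV; E_B/A = 8.511 MeV
Mg-24: Σm = 12(1.0073) + 12(1.00866) = 24.19152 amu; Δm = 0.213061 amu; E_B = 198.465 MeV; E_B/A = 8.269 MeV
Sn-120 has the higher binding energy per nucleon, so it is the more tightly bound nucleus.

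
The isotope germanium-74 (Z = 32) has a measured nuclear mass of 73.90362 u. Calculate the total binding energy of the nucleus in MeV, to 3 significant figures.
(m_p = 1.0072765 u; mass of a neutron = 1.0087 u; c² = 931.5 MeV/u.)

647 MeV

The nucleus contains 32 protons and 74 − 32 = 42 neutrons.
Σm = 32·m_p + 42·m_n = 32.2328480 + 42.3654 = 74.5982480 u
The mass defect is 74.5982480 − 73.90362 = 0.6946280 u.
Binding energy = Δm·c² = 0.6946280 × 931.5 MeV/u = 647.046 MeV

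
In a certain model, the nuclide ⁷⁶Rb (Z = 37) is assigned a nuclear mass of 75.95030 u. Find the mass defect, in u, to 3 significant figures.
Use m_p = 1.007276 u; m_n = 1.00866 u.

Total constituent mass: 37 × 1.007276 + 39 × 1.00866 = 76.606952 u
Δm = 76.606952 − 75.95030 = 0.656652 u

0.657 u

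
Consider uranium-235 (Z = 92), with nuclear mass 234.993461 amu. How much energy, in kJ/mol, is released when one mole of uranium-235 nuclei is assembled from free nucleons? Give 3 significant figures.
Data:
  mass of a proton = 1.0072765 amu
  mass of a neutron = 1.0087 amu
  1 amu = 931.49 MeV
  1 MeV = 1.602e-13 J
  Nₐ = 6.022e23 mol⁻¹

Σm = 92·m_p + 143·m_n = 92.6694380 + 144.2441 = 236.9135380 amu
Δm = 236.9135380 − 234.993461 = 1.9200770 amu
Converting to energy: 1.9200770 amu × 931.49 MeV/amu = 1788.53 MeV
Per nucleus in joules: 1788.53 MeV × 1.602e-13 J/MeV = 2.8652e-10 J
Per mole: 2.8652e-10 J × 6.022e23 mol⁻¹ = 1.7254e+14 J/mol

1.73e+11 kJ/mol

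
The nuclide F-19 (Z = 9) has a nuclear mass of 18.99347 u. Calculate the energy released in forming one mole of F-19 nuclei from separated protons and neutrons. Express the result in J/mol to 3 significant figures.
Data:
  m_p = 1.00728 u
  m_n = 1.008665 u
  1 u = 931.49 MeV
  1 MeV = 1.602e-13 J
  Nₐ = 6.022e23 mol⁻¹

The nucleus contains 9 protons and 19 − 9 = 10 neutrons.
Total constituent mass: 9 × 1.00728 + 10 × 1.008665 = 19.152170 u
Mass defect Δm = 19.152170 − 18.99347 = 0.158700 u
Converting to energy: 0.158700 u × 931.49 MeV/u = 147.827 MeV
Per nucleus in joules: 147.827 MeV × 1.602e-13 J/MeV = 2.3682e-11 J
Per mole: 2.3682e-11 J × 6.022e23 mol⁻¹ = 1.4261e+13 J/mol

1.43e+13 J/mol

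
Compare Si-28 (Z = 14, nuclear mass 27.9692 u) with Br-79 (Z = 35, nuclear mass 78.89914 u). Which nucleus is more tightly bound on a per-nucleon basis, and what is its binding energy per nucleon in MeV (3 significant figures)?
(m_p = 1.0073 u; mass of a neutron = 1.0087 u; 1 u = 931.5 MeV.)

Si-28: Σm = 14(1.0073) + 14(1.0087) = 28.2240 u; Δm = 0.2548 u; E_B = 237.35 MeV; E_B/A = 8.477 MeV
Br-79: Σm = 35(1.0073) + 44(1.0087) = 79.6383 u; Δm = 0.73916 u; E_B = 688.53 MeV; E_B/A = 8.716 MeV
Br-79 has the higher binding energy per nucleon, so it is the more tightly bound nucleus.

Br-79; 8.72 MeV/nucleon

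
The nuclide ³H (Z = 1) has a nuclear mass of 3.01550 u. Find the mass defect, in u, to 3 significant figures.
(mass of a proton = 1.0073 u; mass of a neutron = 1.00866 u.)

Total constituent mass: 1 × 1.0073 + 2 × 1.00866 = 3.02462 u
Mass defect Δm = 3.02462 − 3.01550 = 0.00912 u

0.00912 u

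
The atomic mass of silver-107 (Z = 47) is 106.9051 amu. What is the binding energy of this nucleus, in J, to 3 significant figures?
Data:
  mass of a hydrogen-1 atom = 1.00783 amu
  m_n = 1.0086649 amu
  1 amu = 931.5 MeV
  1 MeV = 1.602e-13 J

Mass of separated nucleons = 47(1.00783) + 60(1.0086649) = 47.36801 + 60.5198940 = 107.8879040 amu
Mass defect Δm = 107.8879040 − 106.9051 = 0.9828040 amu
Binding energy = Δm·c² = 0.9828040 × 931.5 MeV/amu = 915.482 MeV
In joules: 915.482 MeV × 1.602e-13 J/MeV = 1.4666e-10 J

1.47e-10 J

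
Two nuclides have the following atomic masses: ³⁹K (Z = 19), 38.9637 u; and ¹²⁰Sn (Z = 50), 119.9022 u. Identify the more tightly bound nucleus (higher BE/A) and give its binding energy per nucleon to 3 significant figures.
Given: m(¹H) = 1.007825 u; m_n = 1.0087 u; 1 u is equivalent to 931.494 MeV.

³⁹K: Σm = 19(1.007825) + 20(1.0087) = 39.322675 u; Δm = 0.358975 u; E_B = 334.38 MeV; E_B/A = 8.574 MeV
¹²⁰Sn: Σm = 50(1.007825) + 70(1.0087) = 121.000250 u; Δm = 1.098050 u; E_B = 1022.83 MeV; E_B/A = 8.524 MeV
³⁹K has the higher binding energy per nucleon, so it is the more tightly bound nucleus.

³⁹K; 8.57 MeV/nucleon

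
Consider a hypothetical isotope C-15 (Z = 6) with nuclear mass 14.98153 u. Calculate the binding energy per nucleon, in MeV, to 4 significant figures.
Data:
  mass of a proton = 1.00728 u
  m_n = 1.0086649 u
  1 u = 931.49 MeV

Total constituent mass: 6 × 1.00728 + 9 × 1.0086649 = 15.1216641 u
The mass defect is 15.1216641 − 14.98153 = 0.1401341 u.
E_B = 0.1401341 × 931.49 = 130.534 MeV
Per nucleon: 130.534 / 15 = 8.702 MeV

8.702 MeV/nucleon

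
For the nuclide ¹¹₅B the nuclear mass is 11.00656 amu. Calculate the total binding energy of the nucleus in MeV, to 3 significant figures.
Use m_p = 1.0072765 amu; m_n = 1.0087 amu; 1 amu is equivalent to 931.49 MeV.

Σm = 5·m_p + 6·m_n = 5.0363825 + 6.0522 = 11.0885825 amu
Δm = 11.0885825 − 11.00656 = 0.0820225 amu
Converting to energy: 0.0820225 amu × 931.49 MeV/amu = 76.4031 MeV

76.4 MeV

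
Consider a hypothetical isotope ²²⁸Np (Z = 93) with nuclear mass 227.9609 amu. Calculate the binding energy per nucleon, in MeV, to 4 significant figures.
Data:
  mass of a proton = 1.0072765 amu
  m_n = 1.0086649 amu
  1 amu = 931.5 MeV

7.704 MeV/nucleon

Σm = 93·m_p + 135·m_n = 93.6767145 + 136.1697615 = 229.8464760 amu
Mass defect Δm = 229.8464760 − 227.9609 = 1.8855760 amu
Converting to energy: 1.8855760 amu × 931.5 MeV/amu = 1756.41 MeV
Dividing by A = 228 gives 7.704 MeV per nucleon.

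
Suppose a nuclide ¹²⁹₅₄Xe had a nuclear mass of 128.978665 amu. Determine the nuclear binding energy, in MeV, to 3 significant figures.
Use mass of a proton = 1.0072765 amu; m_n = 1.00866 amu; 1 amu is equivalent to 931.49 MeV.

Z = 54, so N = A − Z = 129 − 54 = 75.
Σm = 54·m_p + 75·m_n = 54.3929310 + 75.64950 = 130.0424310 amu
Δm = 130.0424310 − 128.978665 = 1.0637660 amu
Binding energy = Δm·c² = 1.0637660 × 931.49 MeV/amu = 990.887 MeV

991 MeV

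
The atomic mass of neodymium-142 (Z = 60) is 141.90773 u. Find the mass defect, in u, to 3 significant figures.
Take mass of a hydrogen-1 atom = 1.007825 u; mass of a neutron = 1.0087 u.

Z = 60, so N = A − Z = 142 − 60 = 82.
Mass of separated nucleons = 60(1.007825) + 82(1.0087) = 60.469500 + 82.7134 = 143.182900 u
Δm = 143.182900 − 141.90773 = 1.275170 u

1.28 u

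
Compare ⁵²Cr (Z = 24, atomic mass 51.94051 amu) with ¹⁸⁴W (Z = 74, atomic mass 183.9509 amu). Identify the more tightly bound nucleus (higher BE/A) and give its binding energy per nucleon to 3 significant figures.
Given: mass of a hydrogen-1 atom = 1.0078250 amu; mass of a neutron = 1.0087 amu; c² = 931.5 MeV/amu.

⁵²Cr; 8.79 MeV/nucleon

⁵²Cr: Σm = 24(1.0078250) + 28(1.0087) = 52.4314000 amu; Δm = 0.4908900 amu; E_B = 457.264 MeV; E_B/A = 8.794 MeV
¹⁸⁴W: Σm = 74(1.0078250) + 110(1.0087) = 185.5360500 amu; Δm = 1.5851500 amu; E_B = 1476.57 MeV; E_B/A = 8.0248 MeV
⁵²Cr has the higher binding energy per nucleon, so it is the more tightly bound nucleus.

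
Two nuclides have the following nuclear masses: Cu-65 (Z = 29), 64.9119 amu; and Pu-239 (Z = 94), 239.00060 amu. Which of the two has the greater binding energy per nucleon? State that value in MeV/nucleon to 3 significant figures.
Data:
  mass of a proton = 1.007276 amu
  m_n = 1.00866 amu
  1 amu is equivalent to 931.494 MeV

Cu-65; 8.75 MeV/nucleon

Cu-65: Σm = 29(1.007276) + 36(1.00866) = 65.522764 amu; Δm = 0.610864 amu; E_B = 569.02 MeV; E_B/A = 8.754 MeV
Pu-239: Σm = 94(1.007276) + 145(1.00866) = 240.939644 amu; Δm = 1.939044 amu; E_B = 1806.2 MeV; E_B/A = 7.557 MeV
Cu-65 has the higher binding energy per nucleon, so it is the more tightly bound nucleus.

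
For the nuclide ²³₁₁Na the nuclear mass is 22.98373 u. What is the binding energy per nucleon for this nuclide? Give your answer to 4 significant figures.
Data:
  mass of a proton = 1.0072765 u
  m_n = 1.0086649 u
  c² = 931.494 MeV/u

8.112 MeV/nucleon

Total constituent mass: 11 × 1.0072765 + 12 × 1.0086649 = 23.1840203 u
The mass defect is 23.1840203 − 22.98373 = 0.2002903 u.
Converting to energy: 0.2002903 u × 931.494 MeV/u = 186.569 MeV
Per nucleon: 186.569 / 23 = 8.112 MeV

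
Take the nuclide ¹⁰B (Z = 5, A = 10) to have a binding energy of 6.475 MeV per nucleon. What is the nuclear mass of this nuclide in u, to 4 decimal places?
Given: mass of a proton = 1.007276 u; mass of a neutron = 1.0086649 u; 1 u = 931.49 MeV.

10.0102 u

Total binding energy = 10 × 6.475 = 64.750 MeV
Mass defect = 64.750 MeV / (931.49 MeV/u) = 0.069512 u
Constituent mass = 5(1.007276) + 5(1.0086649) = 10.0797045 u
Nuclear mass = 10.0797045 − 0.069512 = 10.0101925 u ≈ 10.0102 u (to 4 decimal places)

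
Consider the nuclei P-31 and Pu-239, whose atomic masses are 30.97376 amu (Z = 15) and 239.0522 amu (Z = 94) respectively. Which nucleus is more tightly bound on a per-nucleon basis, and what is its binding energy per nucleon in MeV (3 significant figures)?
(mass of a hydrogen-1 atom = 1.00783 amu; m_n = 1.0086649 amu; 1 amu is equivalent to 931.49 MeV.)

P-31; 8.48 MeV/nucleon

P-31: Σm = 15(1.00783) + 16(1.0086649) = 31.2560884 amu; Δm = 0.2823284 amu; E_B = 262.986 MeV; E_B/A = 8.483 MeV
Pu-239: Σm = 94(1.00783) + 145(1.0086649) = 240.9924305 amu; Δm = 1.9402305 amu; E_B = 1807.3 MeV; E_B/A = 7.562 MeV
P-31 has the higher binding energy per nucleon, so it is the more tightly bound nucleus.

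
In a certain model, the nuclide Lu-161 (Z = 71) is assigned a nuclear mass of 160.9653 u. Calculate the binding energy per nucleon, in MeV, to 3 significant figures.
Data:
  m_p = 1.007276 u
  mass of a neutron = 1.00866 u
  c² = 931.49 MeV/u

With 71 protons and 90 neutrons (A = 161):
Σm = 71·m_p + 90·m_n = 71.516596 + 90.77940 = 162.295996 u
The mass defect is 162.295996 − 160.9653 = 1.330696 u.
Converting to energy: 1.330696 u × 931.49 MeV/u = 1239.53 MeV
Dividing by A = 161 gives 7.699 MeV per nucleon.

7.70 MeV/nucleon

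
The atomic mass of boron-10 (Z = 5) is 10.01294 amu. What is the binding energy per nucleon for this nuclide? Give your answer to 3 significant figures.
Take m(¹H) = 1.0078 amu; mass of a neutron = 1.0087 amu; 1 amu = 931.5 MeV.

Z = 5, so N = A − Z = 10 − 5 = 5.
Total constituent mass: 5 × 1.0078 + 5 × 1.0087 = 10.0825 amu
The mass defect is 10.0825 − 10.01294 = 0.06956 amu.
Converting to energy: 0.06956 amu × 931.5 MeV/amu = 64.7951 MeV
Per nucleon: 64.7951 / 10 = 6.480 MeV

6.48 MeV/nucleon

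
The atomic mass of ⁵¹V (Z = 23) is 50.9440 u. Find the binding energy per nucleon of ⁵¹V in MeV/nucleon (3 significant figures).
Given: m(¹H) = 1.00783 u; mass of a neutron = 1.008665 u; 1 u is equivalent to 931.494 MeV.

Total constituent mass: 23 × 1.00783 + 28 × 1.008665 = 51.422710 u
Δm = 51.422710 − 50.9440 = 0.478710 u
Converting to energy: 0.478710 u × 931.494 MeV/u = 445.915 MeV
Dividing by A = 51 gives 8.743 MeV per nucleon.

8.74 MeV/nucleon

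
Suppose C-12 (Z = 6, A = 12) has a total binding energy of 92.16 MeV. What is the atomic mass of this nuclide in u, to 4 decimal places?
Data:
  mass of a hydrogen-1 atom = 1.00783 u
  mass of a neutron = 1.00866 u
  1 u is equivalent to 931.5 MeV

12.0000 u

Mass defect = 92.16 MeV / (931.5 MeV/u) = 0.098937 u
Constituent mass = 6(1.00783) + 6(1.00866) = 12.09894 u
Atomic mass = 12.09894 − 0.098937 = 12.000003 u ≈ 12.0000 u (to 4 decimal places)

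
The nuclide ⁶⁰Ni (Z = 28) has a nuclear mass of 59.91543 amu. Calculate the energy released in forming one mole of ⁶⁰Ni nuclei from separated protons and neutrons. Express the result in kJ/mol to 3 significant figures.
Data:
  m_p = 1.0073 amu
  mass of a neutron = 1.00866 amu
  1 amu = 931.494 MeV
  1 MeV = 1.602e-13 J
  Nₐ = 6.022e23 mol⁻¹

5.09e+10 kJ/mol

With 28 protons and 32 neutrons (A = 60):
Total constituent mass: 28 × 1.0073 + 32 × 1.00866 = 60.48152 amu
Mass defect Δm = 60.48152 − 59.91543 = 0.56609 amu
Converting to energy: 0.56609 amu × 931.494 MeV/amu = 527.309 MeV
Per nucleus in joules: 527.309 MeV × 1.602e-13 J/MeV = 8.4475e-11 J
Per mole: 8.4475e-11 J × 6.022e23 mol⁻¹ = 5.0871e+13 J/mol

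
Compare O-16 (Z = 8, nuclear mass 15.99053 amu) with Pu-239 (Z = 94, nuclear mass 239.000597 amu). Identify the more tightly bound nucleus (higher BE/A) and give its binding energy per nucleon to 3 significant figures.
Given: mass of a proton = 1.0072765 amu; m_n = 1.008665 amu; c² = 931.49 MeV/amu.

O-16; 7.98 MeV/nucleon

O-16: Σm = 8(1.0072765) + 8(1.008665) = 16.1275320 amu; Δm = 0.1370020 amu; E_B = 127.62 MeV; E_B/A = 7.976 MeV
Pu-239: Σm = 94(1.0072765) + 145(1.008665) = 240.9404160 amu; Δm = 1.9398190 amu; E_B = 1806.9 MeV; E_B/A = 7.560 MeV
O-16 has the higher binding energy per nucleon, so it is the more tightly bound nucleus.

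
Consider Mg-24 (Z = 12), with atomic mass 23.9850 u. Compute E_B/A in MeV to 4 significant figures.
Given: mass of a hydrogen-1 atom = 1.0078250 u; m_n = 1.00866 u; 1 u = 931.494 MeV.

8.260 MeV/nucleon

The nucleus contains 12 protons and 24 − 12 = 12 neutrons.
Σm = 12·m(¹H) + 12·m_n = 12.0939000 + 12.10392 = 24.1978200 u
Mass defect Δm = 24.1978200 − 23.9850 = 0.2128200 u
E_B = 0.2128200 × 931.494 = 198.241 MeV
Dividing by A = 24 gives 8.260 MeV per nucleon.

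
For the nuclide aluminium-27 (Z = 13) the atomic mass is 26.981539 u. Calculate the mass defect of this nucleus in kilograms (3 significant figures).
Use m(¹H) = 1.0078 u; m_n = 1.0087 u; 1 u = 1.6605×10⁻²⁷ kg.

Total constituent mass: 13 × 1.0078 + 14 × 1.0087 = 27.2232 u
The mass defect is 27.2232 − 26.981539 = 0.241661 u.
In SI units: 0.241661 u × 1.6605×10⁻²⁷ kg/u = 4.0128e-28 kg

4.01e-28 kg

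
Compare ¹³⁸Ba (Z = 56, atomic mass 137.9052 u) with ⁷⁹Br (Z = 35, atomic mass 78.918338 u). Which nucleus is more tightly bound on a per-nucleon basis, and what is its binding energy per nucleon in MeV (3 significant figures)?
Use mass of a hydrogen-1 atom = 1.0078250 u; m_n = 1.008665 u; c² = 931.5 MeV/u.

¹³⁸Ba: Σm = 56(1.0078250) + 82(1.008665) = 139.1487300 u; Δm = 1.2435300 u; E_B = 1158.35 MeV; E_B/A = 8.394 MeV
⁷⁹Br: Σm = 35(1.0078250) + 44(1.008665) = 79.6551350 u; Δm = 0.7367970 u; E_B = 686.33 MeV; E_B/A = 8.688 MeV
⁷⁹Br has the higher binding energy per nucleon, so it is the more tightly bound nucleus.

⁷⁹Br; 8.69 MeV/nucleon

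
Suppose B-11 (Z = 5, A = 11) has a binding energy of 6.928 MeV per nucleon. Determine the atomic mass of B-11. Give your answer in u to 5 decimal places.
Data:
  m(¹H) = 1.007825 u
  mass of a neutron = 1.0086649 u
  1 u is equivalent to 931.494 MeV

11.00930 u

Total binding energy = 11 × 6.928 = 76.208 MeV
Mass defect = 76.208 MeV / (931.494 MeV/u) = 0.0818127 u
Constituent mass = 5(1.007825) + 6(1.0086649) = 11.0911144 u
Atomic mass = 11.0911144 − 0.0818127 = 11.0093017 u ≈ 11.00930 u (to 5 decimal places)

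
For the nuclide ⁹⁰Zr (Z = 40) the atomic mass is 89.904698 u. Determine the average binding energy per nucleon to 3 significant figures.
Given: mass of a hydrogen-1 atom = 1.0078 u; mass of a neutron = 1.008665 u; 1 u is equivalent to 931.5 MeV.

8.70 MeV/nucleon

Mass of separated nucleons = 40(1.0078) + 50(1.008665) = 40.3120 + 50.433250 = 90.745250 u
The mass defect is 90.745250 − 89.904698 = 0.840552 u.
Binding energy = Δm·c² = 0.840552 × 931.5 MeV/u = 782.974 MeV
Per nucleon: 782.974 / 90 = 8.700 MeV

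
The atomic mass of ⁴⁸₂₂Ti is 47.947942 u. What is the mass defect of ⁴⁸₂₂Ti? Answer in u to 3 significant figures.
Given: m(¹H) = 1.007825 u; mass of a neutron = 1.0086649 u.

0.449 u

With 22 protons and 26 neutrons (A = 48):
Mass of separated nucleons = 22(1.007825) + 26(1.0086649) = 22.172150 + 26.2252874 = 48.3974374 u
Mass defect Δm = 48.3974374 − 47.947942 = 0.4494954 u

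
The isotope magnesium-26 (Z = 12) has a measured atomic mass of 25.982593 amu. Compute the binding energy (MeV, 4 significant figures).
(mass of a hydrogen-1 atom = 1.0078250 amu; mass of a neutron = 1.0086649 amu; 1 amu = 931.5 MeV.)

Mass of separated nucleons = 12(1.0078250) + 14(1.0086649) = 12.0939000 + 14.1213086 = 26.2152086 amu
The mass defect is 26.2152086 − 25.982593 = 0.2326156 amu.
Binding energy = Δm·c² = 0.2326156 × 931.5 MeV/amu = 216.681 MeV

216.7 MeV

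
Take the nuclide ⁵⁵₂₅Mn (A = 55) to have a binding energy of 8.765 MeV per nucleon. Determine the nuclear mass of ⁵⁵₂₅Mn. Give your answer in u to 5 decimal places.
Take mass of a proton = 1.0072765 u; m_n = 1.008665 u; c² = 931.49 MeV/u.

Total binding energy = 55 × 8.765 = 482.075 MeV
Mass defect = 482.075 MeV / (931.49 MeV/u) = 0.5175311 u
Constituent mass = 25(1.0072765) + 30(1.008665) = 55.4418625 u
Nuclear mass = 55.4418625 − 0.5175311 = 54.9243314 u ≈ 54.92433 u (to 5 decimal places)

54.92433 u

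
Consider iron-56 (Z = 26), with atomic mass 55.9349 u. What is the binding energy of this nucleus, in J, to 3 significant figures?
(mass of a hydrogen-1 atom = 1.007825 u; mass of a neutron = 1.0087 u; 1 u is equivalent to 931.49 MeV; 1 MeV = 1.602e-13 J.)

The nucleus contains 26 protons and 56 − 26 = 30 neutrons.
Mass of separated nucleons = 26(1.007825) + 30(1.0087) = 26.203450 + 30.2610 = 56.464450 u
The mass defect is 56.464450 − 55.9349 = 0.529550 u.
Converting to energy: 0.529550 u × 931.49 MeV/u = 493.271 MeV
In joules: 493.271 MeV × 1.602e-13 J/MeV = 7.9022e-11 J

7.90e-11 J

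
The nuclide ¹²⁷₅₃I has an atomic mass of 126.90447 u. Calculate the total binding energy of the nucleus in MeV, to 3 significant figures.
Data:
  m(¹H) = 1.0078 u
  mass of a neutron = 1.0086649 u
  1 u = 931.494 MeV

1070 MeV

Z = 53, so N = A − Z = 127 − 53 = 74.
Σm = 53·m(¹H) + 74·m_n = 53.4134 + 74.6412026 = 128.0546026 u
The mass defect is 128.0546026 − 126.90447 = 1.1501326 u.
Binding energy = Δm·c² = 1.1501326 × 931.494 MeV/u = 1071.34 MeV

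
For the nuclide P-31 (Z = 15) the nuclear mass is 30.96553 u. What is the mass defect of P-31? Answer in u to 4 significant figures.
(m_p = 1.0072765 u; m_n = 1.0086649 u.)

Total constituent mass: 15 × 1.0072765 + 16 × 1.0086649 = 31.2477859 u
Mass defect Δm = 31.2477859 − 30.96553 = 0.2822559 u

0.2823 u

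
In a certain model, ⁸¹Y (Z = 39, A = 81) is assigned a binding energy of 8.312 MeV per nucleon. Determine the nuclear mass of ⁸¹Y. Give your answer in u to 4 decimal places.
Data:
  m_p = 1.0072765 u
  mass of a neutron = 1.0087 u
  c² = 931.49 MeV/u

Total binding energy = 81 × 8.312 = 673.272 MeV
Mass defect = 673.272 MeV / (931.49 MeV/u) = 0.722790 u
Constituent mass = 39(1.0072765) + 42(1.0087) = 81.6491835 u
Nuclear mass = 81.6491835 − 0.722790 = 80.9263935 u ≈ 80.9264 u (to 4 decimal places)

80.9264 u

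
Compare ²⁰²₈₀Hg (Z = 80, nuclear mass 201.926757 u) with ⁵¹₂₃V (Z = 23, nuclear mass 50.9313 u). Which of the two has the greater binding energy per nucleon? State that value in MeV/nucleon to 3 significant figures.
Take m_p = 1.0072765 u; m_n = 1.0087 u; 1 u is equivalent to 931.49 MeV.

²⁰²₈₀Hg: Σm = 80(1.0072765) + 122(1.0087) = 203.6435200 u; Δm = 1.7167630 u; E_B = 1599.15 MeV; E_B/A = 7.917 MeV
⁵¹₂₃V: Σm = 23(1.0072765) + 28(1.0087) = 51.4109595 u; Δm = 0.4796595 u; E_B = 446.80 MeV; E_B/A = 8.761 MeV
⁵¹₂₃V has the higher binding energy per nucleon, so it is the more tightly bound nucleus.

⁵¹₂₃V; 8.76 MeV/nucleon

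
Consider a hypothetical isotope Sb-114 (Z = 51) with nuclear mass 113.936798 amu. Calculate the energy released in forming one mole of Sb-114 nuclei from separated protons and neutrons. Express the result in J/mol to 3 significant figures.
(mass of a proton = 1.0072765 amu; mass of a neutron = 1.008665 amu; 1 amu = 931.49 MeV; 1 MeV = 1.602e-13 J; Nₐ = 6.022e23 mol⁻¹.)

Z = 51, so N = A − Z = 114 − 51 = 63.
Σm = 51·m_p + 63·m_n = 51.3711015 + 63.545895 = 114.9169965 amu
The mass defect is 114.9169965 − 113.936798 = 0.9801985 amu.
Converting to energy: 0.9801985 amu × 931.49 MeV/amu = 913.045 MeV
Per nucleus in joules: 913.045 MeV × 1.602e-13 J/MeV = 1.4627e-10 J
Per mole: 1.4627e-10 J × 6.022e23 mol⁻¹ = 8.8084e+13 J/mol

8.81e+13 J/mol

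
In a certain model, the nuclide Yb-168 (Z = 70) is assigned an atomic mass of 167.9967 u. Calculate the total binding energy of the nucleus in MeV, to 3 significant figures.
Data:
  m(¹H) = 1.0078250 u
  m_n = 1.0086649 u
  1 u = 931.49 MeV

Mass of separated nucleons = 70(1.0078250) + 98(1.0086649) = 70.5477500 + 98.8491602 = 169.3969102 u
Δm = 169.3969102 − 167.9967 = 1.4002102 u
Binding energy = Δm·c² = 1.4002102 × 931.49 MeV/u = 1304.28 MeV

1300 MeV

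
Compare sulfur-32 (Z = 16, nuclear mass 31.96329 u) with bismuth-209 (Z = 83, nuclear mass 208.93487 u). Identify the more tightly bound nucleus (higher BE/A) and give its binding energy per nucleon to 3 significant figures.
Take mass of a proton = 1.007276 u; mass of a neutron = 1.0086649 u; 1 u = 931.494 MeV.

sulfur-32; 8.49 MeV/nucleon

sulfur-32: Σm = 16(1.007276) + 16(1.0086649) = 32.2550544 u; Δm = 0.2917644 u; E_B = 271.78 MeV; E_B/A = 8.493 MeV
bismuth-209: Σm = 83(1.007276) + 126(1.0086649) = 210.6956854 u; Δm = 1.7608154 u; E_B = 1640.2 MeV; E_B/A = 7.848 MeV
sulfur-32 has the higher binding energy per nucleon, so it is the more tightly bound nucleus.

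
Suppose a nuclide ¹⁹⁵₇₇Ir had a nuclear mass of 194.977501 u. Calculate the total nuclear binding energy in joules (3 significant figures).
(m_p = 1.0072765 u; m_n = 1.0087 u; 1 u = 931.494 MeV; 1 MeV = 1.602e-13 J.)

With 77 protons and 118 neutrons (A = 195):
Σm = 77·m_p + 118·m_n = 77.5602905 + 119.0266 = 196.5868905 u
Δm = 196.5868905 − 194.977501 = 1.6093895 u
Converting to energy: 1.6093895 u × 931.494 MeV/u = 1499.14 MeV
In joules: 1499.14 MeV × 1.602e-13 J/MeV = 2.4016e-10 J

2.40e-10 J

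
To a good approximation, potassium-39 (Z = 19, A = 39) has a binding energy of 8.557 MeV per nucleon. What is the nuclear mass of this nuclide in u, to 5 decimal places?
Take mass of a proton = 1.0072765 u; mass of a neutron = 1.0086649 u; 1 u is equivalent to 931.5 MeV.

Total binding energy = 39 × 8.557 = 333.723 MeV
Mass defect = 333.723 MeV / (931.5 MeV/u) = 0.3582641 u
Constituent mass = 19(1.0072765) + 20(1.0086649) = 39.3115515 u
Nuclear mass = 39.3115515 − 0.3582641 = 38.9532874 u ≈ 38.95329 u (to 5 decimal places)

38.95329 u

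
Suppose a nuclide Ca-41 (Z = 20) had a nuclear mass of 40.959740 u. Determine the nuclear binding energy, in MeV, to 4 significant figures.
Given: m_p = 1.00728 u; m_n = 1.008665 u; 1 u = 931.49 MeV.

The nucleus contains 20 protons and 41 − 20 = 21 neutrons.
Σm = 20·m_p + 21·m_n = 20.14560 + 21.181965 = 41.327565 u
Δm = 41.327565 − 40.959740 = 0.367825 u
E_B = 0.367825 × 931.49 = 342.625 MeV

342.6 MeV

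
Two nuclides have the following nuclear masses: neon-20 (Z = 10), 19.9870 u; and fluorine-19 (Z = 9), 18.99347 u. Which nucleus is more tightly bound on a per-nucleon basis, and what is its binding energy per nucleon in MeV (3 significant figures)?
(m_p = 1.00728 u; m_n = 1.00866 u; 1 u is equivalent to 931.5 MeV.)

neon-20: Σm = 10(1.00728) + 10(1.00866) = 20.15940 u; Δm = 0.17240 u; E_B = 160.59 MeV; E_B/A = 8.030 MeV
fluorine-19: Σm = 9(1.00728) + 10(1.00866) = 19.15212 u; Δm = 0.15865 u; E_B = 147.78 MeV; E_B/A = 7.778 MeV
neon-20 has the higher binding energy per nucleon, so it is the more tightly bound nucleus.

neon-20; 8.03 MeV/nucleon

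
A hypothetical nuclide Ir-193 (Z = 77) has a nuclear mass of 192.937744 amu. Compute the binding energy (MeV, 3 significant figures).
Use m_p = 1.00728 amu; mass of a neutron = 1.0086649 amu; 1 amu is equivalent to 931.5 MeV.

1520 MeV

The nucleus contains 77 protons and 193 − 77 = 116 neutrons.
Σm = 77·m_p + 116·m_n = 77.56056 + 117.0051284 = 194.5656884 amu
The mass defect is 194.5656884 − 192.937744 = 1.6279444 amu.
Binding energy = Δm·c² = 1.6279444 × 931.5 MeV/amu = 1516.43 MeV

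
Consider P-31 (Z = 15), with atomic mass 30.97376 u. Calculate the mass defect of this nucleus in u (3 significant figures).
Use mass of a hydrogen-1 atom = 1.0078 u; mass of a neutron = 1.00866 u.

0.282 u

The nucleus contains 15 protons and 31 − 15 = 16 neutrons.
Σm = 15·m(¹H) + 16·m_n = 15.1170 + 16.13856 = 31.25556 u
Δm = 31.25556 − 30.97376 = 0.28180 u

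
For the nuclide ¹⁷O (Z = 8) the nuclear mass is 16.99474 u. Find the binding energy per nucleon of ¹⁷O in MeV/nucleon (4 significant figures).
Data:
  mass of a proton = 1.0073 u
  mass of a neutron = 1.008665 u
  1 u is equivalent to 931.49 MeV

7.761 MeV/nucleon

Z = 8, so N = A − Z = 17 − 8 = 9.
Mass of separated nucleons = 8(1.0073) + 9(1.008665) = 8.0584 + 9.077985 = 17.136385 u
The mass defect is 17.136385 − 16.99474 = 0.141645 u.
E_B = 0.141645 × 931.49 = 131.941 MeV
Dividing by A = 17 gives 7.761 MeV per nucleon.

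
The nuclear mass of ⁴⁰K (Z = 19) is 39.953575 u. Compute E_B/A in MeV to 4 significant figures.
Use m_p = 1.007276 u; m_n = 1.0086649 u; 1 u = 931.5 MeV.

8.538 MeV/nucleon

The nucleus contains 19 protons and 40 − 19 = 21 neutrons.
Σm = 19·m_p + 21·m_n = 19.138244 + 21.1819629 = 40.3202069 u
Δm = 40.3202069 − 39.953575 = 0.3666319 u
Converting to energy: 0.3666319 u × 931.5 MeV/u = 341.518 MeV
Per nucleon: 341.518 / 40 = 8.538 MeV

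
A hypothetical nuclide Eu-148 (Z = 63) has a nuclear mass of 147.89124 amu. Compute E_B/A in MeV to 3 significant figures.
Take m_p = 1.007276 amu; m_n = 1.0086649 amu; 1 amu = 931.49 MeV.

8.21 MeV/nucleon

The nucleus contains 63 protons and 148 − 63 = 85 neutrons.
Mass of separated nucleons = 63(1.007276) + 85(1.0086649) = 63.458388 + 85.7365165 = 149.1949045 amu
Δm = 149.1949045 − 147.89124 = 1.3036645 amu
E_B = 1.3036645 × 931.49 = 1214.35 MeV
Dividing by A = 148 gives 8.205 MeV per nucleon.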